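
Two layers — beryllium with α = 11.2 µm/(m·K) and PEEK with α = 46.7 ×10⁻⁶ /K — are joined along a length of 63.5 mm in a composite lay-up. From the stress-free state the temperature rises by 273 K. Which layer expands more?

PEEK

α(beryllium) = 11.2×10⁻⁶/K vs α(PEEK) = 46.7×10⁻⁶/K.
Higher α expands more for the same ΔT: PEEK.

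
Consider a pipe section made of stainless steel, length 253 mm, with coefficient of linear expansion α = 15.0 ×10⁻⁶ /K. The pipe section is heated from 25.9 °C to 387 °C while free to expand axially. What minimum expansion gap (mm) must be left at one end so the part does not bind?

1.37 mm

ΔT = 387 − 25.9 = 361.1 K.
ΔL = α·L₀·ΔT = 15.0×10⁻⁶ × 253 mm × 361.1 K = 1.37 mm.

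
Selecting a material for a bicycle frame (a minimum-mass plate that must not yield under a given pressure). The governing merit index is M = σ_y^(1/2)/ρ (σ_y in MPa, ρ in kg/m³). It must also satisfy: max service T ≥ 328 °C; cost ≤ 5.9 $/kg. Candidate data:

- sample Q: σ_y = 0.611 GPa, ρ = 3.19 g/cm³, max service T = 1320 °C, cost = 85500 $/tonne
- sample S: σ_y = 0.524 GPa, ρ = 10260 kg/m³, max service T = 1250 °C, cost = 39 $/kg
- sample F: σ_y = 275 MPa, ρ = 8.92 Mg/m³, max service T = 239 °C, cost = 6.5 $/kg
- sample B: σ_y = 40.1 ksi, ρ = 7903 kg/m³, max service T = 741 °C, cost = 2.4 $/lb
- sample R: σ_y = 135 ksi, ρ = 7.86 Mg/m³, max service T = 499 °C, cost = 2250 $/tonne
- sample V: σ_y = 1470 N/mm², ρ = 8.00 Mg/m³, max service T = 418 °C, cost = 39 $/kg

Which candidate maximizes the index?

sample R

Screen on constraints: max service T ≥ 328 °C; cost ≤ 5.9 $/kg. Survivors: sample B, sample R.
In SI units:
  sample B: σ_y = 276.5 MPa, ρ = 7903 kg/m³
  sample R: σ_y = 930.8 MPa, ρ = 7860 kg/m³
  sample R: M = 3.88×10⁻³
  sample B: M = 2.10×10⁻³
The maximum is for sample R.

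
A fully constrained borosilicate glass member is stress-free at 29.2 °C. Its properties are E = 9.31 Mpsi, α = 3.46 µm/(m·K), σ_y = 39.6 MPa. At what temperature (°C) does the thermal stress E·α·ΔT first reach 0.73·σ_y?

159 °C

E = 9.31 Mpsi = 64.19 GPa.
E·α·ΔT = 28.91 MPa ⇒ ΔT = 28.91 / (64.19×10³ × 3.46×10⁻⁶) = 130.2 K.
T = 29.2 + 130.2 = 159.4 °C.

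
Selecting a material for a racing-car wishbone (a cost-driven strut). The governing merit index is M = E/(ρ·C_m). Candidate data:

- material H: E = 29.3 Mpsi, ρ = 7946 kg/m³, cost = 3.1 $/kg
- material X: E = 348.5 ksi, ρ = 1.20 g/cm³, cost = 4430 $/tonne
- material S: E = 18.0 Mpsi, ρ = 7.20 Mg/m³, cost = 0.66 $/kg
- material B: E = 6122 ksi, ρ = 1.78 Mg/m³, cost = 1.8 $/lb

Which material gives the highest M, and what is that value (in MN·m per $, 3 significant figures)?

Convert each candidate to consistent units, then evaluate M:
  material H: E = 202.0 GPa, ρ = 7946 kg/m³, cost = 3.100 $/kg
  material X: E = 2.403 GPa, ρ = 1200 kg/m³, cost = 4.430 $/kg
  material S: E = 124.1 GPa, ρ = 7200 kg/m³, cost = 0.6600 $/kg
  material B: E = 42.21 GPa, ρ = 1780 kg/m³, cost = 3.968 $/kg
  material S: M = 26.1 MN·m per $
  material H: M = 8.20 MN·m per $
  material B: M = 5.98 MN·m per $
  material X: M = 0.452 MN·m per $
Material S has the largest M.

material S, M = 26.1 MN·m per $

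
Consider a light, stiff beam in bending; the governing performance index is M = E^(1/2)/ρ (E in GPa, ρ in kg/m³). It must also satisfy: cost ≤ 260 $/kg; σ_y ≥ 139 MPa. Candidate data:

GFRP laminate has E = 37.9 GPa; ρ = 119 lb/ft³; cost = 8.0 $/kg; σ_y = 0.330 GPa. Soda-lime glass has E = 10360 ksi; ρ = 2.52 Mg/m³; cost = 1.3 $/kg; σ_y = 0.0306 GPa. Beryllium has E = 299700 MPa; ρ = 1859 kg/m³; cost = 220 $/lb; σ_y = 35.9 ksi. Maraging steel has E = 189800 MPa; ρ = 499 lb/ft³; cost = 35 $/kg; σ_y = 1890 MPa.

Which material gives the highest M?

Screen on constraints: cost ≤ 260 $/kg; σ_y ≥ 139 MPa. Survivors: GFRP laminate, maraging steel.
Putting every candidate on a common basis:
  GFRP laminate: E = 37.90 GPa, ρ = 1906 kg/m³
  maraging steel: E = 189.8 GPa, ρ = 7993 kg/m³
  GFRP laminate: M = 3.23×10⁻³
  maraging steel: M = 1.72×10⁻³
GFRP laminate has the largest M.

GFRP laminate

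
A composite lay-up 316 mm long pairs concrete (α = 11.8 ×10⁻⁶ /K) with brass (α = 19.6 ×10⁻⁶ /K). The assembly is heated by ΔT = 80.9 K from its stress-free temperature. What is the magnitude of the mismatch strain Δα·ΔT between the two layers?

Δα = |11.8 − 19.6|×10⁻⁶/K = 7.80×10⁻⁶/K.
Mismatch strain = Δα·ΔT = 7.80×10⁻⁶ × 80.9 = 6.31×10⁻⁴.

6.31×10⁻⁴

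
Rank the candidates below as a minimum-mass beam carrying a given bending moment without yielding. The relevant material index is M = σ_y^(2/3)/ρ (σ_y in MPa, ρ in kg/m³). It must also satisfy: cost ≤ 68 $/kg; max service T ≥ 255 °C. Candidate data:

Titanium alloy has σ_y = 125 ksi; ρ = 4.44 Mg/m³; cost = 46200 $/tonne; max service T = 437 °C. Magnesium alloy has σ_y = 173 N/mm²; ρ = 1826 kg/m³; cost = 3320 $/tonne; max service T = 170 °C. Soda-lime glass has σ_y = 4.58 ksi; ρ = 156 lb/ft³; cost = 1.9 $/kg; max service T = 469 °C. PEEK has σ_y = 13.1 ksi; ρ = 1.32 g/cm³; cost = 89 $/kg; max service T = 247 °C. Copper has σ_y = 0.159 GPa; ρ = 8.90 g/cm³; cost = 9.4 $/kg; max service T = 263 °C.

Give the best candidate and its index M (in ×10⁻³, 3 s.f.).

titanium alloy, M = 20.4×10⁻³

Screen on constraints: cost ≤ 68 $/kg; max service T ≥ 255 °C. Survivors: titanium alloy, soda-lime glass, copper.
In SI units:
  titanium alloy: σ_y = 861.8 MPa, ρ = 4440 kg/m³
  soda-lime glass: σ_y = 31.58 MPa, ρ = 2499 kg/m³
  copper: σ_y = 159.0 MPa, ρ = 8900 kg/m³
  titanium alloy: M = 20.4×10⁻³
  soda-lime glass: M = 4.00×10⁻³
  copper: M = 3.30×10⁻³
Titanium alloy has the largest M.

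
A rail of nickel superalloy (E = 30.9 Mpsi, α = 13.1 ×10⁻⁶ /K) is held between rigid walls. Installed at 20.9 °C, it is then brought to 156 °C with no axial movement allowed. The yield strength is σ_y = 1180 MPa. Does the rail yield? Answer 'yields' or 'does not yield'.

does not yield

E = 30.9 Mpsi = 213.0 GPa.
ΔT = 135.1 K. Constrained thermal stress σ = E·α·ΔT = 213.0×10³ MPa × 13.1×10⁻⁶ × 135.1 = 377 MPa (compressive).
Compare to σ_y = 1180 MPa: σ < σ_y, so it does not yield.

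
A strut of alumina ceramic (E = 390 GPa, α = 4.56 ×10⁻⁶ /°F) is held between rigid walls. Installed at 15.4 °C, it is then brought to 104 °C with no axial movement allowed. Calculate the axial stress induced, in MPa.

284 MPa

α = 4.56×10⁻⁶/°F × 9/5 = 8.21×10⁻⁶/K.
ΔT = 88.60 K. Constrained thermal stress σ = E·α·ΔT = 390.0×10³ MPa × 8.21×10⁻⁶ × 88.60 = 284 MPa (compressive).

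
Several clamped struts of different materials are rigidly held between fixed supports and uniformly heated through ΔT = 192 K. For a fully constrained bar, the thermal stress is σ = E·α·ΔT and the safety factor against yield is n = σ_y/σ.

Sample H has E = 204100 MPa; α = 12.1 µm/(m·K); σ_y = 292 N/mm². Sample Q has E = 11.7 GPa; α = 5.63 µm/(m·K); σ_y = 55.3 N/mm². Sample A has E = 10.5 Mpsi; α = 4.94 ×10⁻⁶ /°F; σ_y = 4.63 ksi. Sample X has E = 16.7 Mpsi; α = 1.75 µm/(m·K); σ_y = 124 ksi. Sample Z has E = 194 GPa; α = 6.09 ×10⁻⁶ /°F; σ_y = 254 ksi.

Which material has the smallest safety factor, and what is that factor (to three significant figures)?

sample A, n = 0.258

Converting E to GPa, α to ×10⁻⁶/K, σ_y to MPa, then σ and n for each:
  sample H: E = 204.1, α = 12.1, σ_y = 292.0 → σ = 474 MPa, n = 0.616
  sample Q: E = 11.70, α = 5.63, σ_y = 55.30 → σ = 12.6 MPa, n = 4.37
  sample A: E = 72.39, α = 8.89, σ_y = 31.92 → σ = 124 MPa, n = 0.258
  sample X: E = 115.1, α = 1.75, σ_y = 855.0 → σ = 38.7 MPa, n = 22.1
  sample Z: E = 194.0, α = 11.0, σ_y = 1751 → σ = 408 MPa, n = 4.29
Smallest n: sample A with n = 0.258.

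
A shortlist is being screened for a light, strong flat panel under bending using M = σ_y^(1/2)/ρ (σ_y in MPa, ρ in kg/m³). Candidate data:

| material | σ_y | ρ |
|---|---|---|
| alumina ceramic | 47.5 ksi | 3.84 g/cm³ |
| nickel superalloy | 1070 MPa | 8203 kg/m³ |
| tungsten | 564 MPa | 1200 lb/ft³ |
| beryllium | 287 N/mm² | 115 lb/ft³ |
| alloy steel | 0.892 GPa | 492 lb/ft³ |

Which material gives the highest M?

beryllium

In SI units:
  alumina ceramic: σ_y = 327.5 MPa, ρ = 3840 kg/m³
  nickel superalloy: σ_y = 1070 MPa, ρ = 8203 kg/m³
  tungsten: σ_y = 564.0 MPa, ρ = 19220 kg/m³
  beryllium: σ_y = 287.0 MPa, ρ = 1842 kg/m³
  alloy steel: σ_y = 892.0 MPa, ρ = 7881 kg/m³
  beryllium: M = 9.20×10⁻³
  alumina ceramic: M = 4.71×10⁻³
  nickel superalloy: M = 3.99×10⁻³
  alloy steel: M = 3.79×10⁻³
  tungsten: M = 1.24×10⁻³
The maximum is for beryllium.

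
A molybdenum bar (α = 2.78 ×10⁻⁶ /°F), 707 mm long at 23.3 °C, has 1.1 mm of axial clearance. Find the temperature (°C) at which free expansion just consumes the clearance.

α = 2.78×10⁻⁶/°F × 9/5 = 5.00×10⁻⁶/K.
α·L₀·ΔT = 1.1 mm ⇒ ΔT = 1.1 / (5.00×10⁻⁶ × 707.0) = 310.9 K.
T = 23.3 + 310.9 = 334.2 °C.

334 °C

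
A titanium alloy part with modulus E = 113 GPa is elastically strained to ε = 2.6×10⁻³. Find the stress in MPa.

σ = E·ε = 113000 MPa × 2.6×10⁻³ = 294 MPa.

294 MPa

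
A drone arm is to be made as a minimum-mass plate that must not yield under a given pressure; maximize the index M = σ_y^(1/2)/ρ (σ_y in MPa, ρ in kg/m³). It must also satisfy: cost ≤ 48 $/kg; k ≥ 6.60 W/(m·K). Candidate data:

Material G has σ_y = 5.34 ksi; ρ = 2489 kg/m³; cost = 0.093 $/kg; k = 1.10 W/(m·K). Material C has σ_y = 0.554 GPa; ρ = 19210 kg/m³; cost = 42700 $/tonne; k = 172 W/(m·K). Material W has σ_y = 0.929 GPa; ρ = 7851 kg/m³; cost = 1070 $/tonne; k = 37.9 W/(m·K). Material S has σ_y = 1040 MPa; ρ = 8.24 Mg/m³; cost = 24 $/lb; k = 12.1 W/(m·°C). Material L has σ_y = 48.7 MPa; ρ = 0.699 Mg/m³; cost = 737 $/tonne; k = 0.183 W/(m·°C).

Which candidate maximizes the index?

material W

Screen on constraints: cost ≤ 48 $/kg; k ≥ 6.60 W/(m·K). Survivors: material C, material W.
Normalizing units and computing the index:
  material C: σ_y = 554.0 MPa, ρ = 19210 kg/m³
  material W: σ_y = 929.0 MPa, ρ = 7851 kg/m³
  material W: M = 3.88×10⁻³
  material C: M = 1.23×10⁻³
Material W ranks first.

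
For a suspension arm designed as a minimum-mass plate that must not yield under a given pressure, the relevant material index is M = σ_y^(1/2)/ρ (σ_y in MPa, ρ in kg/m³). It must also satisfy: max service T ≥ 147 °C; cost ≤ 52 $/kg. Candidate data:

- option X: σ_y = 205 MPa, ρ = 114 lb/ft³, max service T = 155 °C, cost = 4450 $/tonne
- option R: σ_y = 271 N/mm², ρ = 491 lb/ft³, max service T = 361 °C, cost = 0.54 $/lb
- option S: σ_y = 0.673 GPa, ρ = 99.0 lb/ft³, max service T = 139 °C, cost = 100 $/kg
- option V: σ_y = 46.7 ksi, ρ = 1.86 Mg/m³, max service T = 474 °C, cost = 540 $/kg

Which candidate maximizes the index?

Screen on constraints: max service T ≥ 147 °C; cost ≤ 52 $/kg. Survivors: option X, option R.
After converting to SI:
  option X: σ_y = 205.0 MPa, ρ = 1826 kg/m³
  option R: σ_y = 271.0 MPa, ρ = 7865 kg/m³
  option X: M = 7.84×10⁻³
  option R: M = 2.09×10⁻³
Option X ranks first.

option X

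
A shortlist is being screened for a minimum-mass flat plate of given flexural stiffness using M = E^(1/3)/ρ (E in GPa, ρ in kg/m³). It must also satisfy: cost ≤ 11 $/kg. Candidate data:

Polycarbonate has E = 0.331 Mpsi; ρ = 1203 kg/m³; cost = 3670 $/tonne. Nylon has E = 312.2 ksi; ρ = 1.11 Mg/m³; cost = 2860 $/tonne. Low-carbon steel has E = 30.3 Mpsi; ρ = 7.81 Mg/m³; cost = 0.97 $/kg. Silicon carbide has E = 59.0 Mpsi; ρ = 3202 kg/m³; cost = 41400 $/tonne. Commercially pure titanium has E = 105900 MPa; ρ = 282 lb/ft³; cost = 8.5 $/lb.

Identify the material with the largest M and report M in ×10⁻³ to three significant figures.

nylon, M = 1.16×10⁻³

Screen on constraints: cost ≤ 11 $/kg. Survivors: polycarbonate, nylon, low-carbon steel.
Normalizing units and computing the index:
  polycarbonate: E = 2.282 GPa, ρ = 1203 kg/m³
  nylon: E = 2.153 GPa, ρ = 1110 kg/m³
  low-carbon steel: E = 208.9 GPa, ρ = 7810 kg/m³
  nylon: M = 1.16×10⁻³
  polycarbonate: M = 1.09×10⁻³
  low-carbon steel: M = 0.760×10⁻³
Nylon has the largest M.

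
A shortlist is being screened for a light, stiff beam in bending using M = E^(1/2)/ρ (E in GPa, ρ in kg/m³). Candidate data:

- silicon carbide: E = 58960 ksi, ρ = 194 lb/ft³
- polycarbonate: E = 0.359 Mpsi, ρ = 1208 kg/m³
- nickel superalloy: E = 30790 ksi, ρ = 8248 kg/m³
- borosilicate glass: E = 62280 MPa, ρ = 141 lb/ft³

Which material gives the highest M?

Putting every candidate on a common basis:
  silicon carbide: E = 406.5 GPa, ρ = 3108 kg/m³
  polycarbonate: E = 2.475 GPa, ρ = 1208 kg/m³
  nickel superalloy: E = 212.3 GPa, ρ = 8248 kg/m³
  borosilicate glass: E = 62.28 GPa, ρ = 2259 kg/m³
  silicon carbide: M = 6.49×10⁻³
  borosilicate glass: M = 3.49×10⁻³
  nickel superalloy: M = 1.77×10⁻³
  polycarbonate: M = 1.30×10⁻³
Silicon carbide ranks first.

silicon carbide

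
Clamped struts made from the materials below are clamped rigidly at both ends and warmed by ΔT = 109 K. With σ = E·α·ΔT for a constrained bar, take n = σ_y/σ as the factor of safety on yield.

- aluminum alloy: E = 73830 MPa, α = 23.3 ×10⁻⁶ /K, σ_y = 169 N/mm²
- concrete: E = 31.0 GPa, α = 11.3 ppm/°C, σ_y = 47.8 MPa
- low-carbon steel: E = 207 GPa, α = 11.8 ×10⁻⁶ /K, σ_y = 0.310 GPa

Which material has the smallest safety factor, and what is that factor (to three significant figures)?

aluminum alloy, n = 0.901

With everything in SI (GPa, ×10⁻⁶/K, MPa):
  aluminum alloy: E = 73.83, α = 23.3, σ_y = 169.0 → σ = 188 MPa, n = 0.901
  concrete: E = 31.00, α = 11.3, σ_y = 47.80 → σ = 38.2 MPa, n = 1.25
  low-carbon steel: E = 207.0, α = 11.8, σ_y = 310.0 → σ = 266 MPa, n = 1.16
Smallest n: aluminum alloy with n = 0.901.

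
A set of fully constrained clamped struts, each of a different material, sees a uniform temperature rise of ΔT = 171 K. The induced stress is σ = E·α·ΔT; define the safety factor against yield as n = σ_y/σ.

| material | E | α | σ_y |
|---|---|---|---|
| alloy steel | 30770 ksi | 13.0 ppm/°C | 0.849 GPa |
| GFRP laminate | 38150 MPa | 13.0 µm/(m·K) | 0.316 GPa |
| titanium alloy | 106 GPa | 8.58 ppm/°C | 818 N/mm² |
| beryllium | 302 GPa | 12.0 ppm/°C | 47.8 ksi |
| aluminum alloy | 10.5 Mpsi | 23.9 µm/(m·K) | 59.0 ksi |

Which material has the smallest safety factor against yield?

Per material, after unit conversion:
  alloy steel: E = 212.2, α = 13.0, σ_y = 849.0 → σ = 472 MPa, n = 1.80
  GFRP laminate: E = 38.15, α = 13.0, σ_y = 316.0 → σ = 84.8 MPa, n = 3.73
  titanium alloy: E = 106.0, α = 8.58, σ_y = 818.0 → σ = 156 MPa, n = 5.26
  beryllium: E = 302.0, α = 12.0, σ_y = 329.6 → σ = 620 MPa, n = 0.532
  aluminum alloy: E = 72.39, α = 23.9, σ_y = 406.8 → σ = 296 MPa, n = 1.37
The minimum is beryllium at n = 0.532.

beryllium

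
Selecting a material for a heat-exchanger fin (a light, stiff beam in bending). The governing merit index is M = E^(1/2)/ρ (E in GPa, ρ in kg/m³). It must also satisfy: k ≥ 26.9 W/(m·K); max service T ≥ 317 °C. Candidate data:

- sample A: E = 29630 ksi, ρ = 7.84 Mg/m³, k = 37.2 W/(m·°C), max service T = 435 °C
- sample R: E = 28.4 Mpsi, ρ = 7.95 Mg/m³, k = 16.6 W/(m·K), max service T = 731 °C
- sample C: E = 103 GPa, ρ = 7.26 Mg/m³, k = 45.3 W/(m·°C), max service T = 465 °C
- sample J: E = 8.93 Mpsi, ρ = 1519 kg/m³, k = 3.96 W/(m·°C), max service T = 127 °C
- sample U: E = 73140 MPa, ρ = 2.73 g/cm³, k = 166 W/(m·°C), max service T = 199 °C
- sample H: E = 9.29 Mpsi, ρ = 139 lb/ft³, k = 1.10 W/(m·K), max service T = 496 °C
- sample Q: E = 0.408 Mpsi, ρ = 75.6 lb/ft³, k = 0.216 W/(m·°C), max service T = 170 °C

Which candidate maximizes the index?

Screen on constraints: k ≥ 26.9 W/(m·K); max service T ≥ 317 °C. Survivors: sample A, sample C.
Putting every candidate on a common basis:
  sample A: E = 204.3 GPa, ρ = 7840 kg/m³
  sample C: E = 103.0 GPa, ρ = 7260 kg/m³
  sample A: M = 1.82×10⁻³
  sample C: M = 1.40×10⁻³
The maximum is for sample A.

sample A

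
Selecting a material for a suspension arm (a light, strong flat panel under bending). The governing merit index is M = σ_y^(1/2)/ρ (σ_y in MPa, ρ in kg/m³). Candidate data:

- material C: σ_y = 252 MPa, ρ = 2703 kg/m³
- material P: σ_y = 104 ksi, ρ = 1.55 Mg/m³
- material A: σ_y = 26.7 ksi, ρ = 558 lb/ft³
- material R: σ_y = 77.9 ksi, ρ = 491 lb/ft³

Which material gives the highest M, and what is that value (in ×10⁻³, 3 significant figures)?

Putting every candidate on a common basis:
  material C: σ_y = 252.0 MPa, ρ = 2703 kg/m³
  material P: σ_y = 717.1 MPa, ρ = 1550 kg/m³
  material A: σ_y = 184.1 MPa, ρ = 8938 kg/m³
  material R: σ_y = 537.1 MPa, ρ = 7865 kg/m³
  material P: M = 17.3×10⁻³
  material C: M = 5.87×10⁻³
  material R: M = 2.95×10⁻³
  material A: M = 1.52×10⁻³
Material P has the largest M.

material P, M = 17.3×10⁻³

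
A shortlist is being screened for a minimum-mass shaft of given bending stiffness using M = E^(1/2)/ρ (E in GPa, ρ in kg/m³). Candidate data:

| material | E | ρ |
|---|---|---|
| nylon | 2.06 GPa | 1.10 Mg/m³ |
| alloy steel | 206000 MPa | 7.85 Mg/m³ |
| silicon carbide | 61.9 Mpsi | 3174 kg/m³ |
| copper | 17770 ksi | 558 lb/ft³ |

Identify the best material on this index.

In SI units:
  nylon: E = 2.060 GPa, ρ = 1100 kg/m³
  alloy steel: E = 206.0 GPa, ρ = 7850 kg/m³
  silicon carbide: E = 426.8 GPa, ρ = 3174 kg/m³
  copper: E = 122.5 GPa, ρ = 8938 kg/m³
  silicon carbide: M = 6.51×10⁻³
  alloy steel: M = 1.83×10⁻³
  nylon: M = 1.30×10⁻³
  copper: M = 1.24×10⁻³
Silicon carbide ranks first.

silicon carbide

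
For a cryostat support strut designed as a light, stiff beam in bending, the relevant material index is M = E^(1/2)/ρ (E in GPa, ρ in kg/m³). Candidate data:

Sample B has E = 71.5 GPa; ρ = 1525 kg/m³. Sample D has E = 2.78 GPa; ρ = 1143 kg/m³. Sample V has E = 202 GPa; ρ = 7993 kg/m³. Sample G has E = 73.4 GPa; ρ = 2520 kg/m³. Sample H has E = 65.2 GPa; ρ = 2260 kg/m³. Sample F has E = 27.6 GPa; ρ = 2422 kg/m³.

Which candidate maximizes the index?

Evaluate M for each candidate:
  sample B: M = 5.54×10⁻³
  sample H: M = 3.57×10⁻³
  sample G: M = 3.40×10⁻³
  sample F: M = 2.17×10⁻³
  sample V: M = 1.78×10⁻³
  sample D: M = 1.46×10⁻³
The maximum is for sample B.

sample B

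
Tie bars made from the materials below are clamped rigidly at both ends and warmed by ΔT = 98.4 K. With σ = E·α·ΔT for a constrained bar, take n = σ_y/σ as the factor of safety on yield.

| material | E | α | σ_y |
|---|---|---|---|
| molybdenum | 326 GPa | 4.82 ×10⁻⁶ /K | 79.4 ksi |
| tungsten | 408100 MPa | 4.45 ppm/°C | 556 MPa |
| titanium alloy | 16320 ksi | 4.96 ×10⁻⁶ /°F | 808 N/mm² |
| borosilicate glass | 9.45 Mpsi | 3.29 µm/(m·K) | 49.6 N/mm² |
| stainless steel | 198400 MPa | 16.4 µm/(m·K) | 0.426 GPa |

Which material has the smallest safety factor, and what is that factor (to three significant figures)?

stainless steel, n = 1.33

With everything in SI (GPa, ×10⁻⁶/K, MPa):
  molybdenum: E = 326.0, α = 4.82, σ_y = 547.4 → σ = 155 MPa, n = 3.54
  tungsten: E = 408.1, α = 4.45, σ_y = 556.0 → σ = 179 MPa, n = 3.11
  titanium alloy: E = 112.5, α = 8.93, σ_y = 808.0 → σ = 98.9 MPa, n = 8.17
  borosilicate glass: E = 65.16, α = 3.29, σ_y = 49.60 → σ = 21.1 MPa, n = 2.35
  stainless steel: E = 198.4, α = 16.4, σ_y = 426.0 → σ = 320 MPa, n = 1.33
Smallest n: stainless steel with n = 1.33.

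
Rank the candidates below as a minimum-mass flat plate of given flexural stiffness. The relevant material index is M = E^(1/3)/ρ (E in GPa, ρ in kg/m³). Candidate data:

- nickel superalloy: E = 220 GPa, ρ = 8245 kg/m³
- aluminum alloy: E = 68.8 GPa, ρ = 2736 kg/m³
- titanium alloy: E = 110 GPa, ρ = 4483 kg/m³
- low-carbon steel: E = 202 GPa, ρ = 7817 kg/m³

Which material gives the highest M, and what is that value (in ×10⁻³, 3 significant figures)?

aluminum alloy, M = 1.50×10⁻³

Computing M directly (units already consistent):
  aluminum alloy: M = 1.50×10⁻³
  titanium alloy: M = 1.07×10⁻³
  low-carbon steel: M = 0.751×10⁻³
  nickel superalloy: M = 0.732×10⁻³
The maximum is for aluminum alloy.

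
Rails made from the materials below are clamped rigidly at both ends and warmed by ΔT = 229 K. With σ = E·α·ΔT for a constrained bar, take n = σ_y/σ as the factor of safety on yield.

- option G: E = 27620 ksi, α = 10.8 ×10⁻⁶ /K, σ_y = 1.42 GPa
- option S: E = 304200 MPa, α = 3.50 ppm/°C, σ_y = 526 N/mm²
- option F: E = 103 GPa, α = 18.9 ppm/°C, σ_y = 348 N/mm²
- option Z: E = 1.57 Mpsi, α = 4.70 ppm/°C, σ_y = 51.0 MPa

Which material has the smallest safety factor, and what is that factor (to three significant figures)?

In consistent units (E in GPa, α in ×10⁻⁶/K, σ_y in MPa):
  option G: E = 190.4, α = 10.8, σ_y = 1420 → σ = 471 MPa, n = 3.01
  option S: E = 304.2, α = 3.50, σ_y = 526.0 → σ = 244 MPa, n = 2.16
  option F: E = 103.0, α = 18.9, σ_y = 348.0 → σ = 446 MPa, n = 0.781
  option Z: E = 10.82, α = 4.70, σ_y = 51.00 → σ = 11.7 MPa, n = 4.38
Smallest n: option F with n = 0.781.

option F, n = 0.781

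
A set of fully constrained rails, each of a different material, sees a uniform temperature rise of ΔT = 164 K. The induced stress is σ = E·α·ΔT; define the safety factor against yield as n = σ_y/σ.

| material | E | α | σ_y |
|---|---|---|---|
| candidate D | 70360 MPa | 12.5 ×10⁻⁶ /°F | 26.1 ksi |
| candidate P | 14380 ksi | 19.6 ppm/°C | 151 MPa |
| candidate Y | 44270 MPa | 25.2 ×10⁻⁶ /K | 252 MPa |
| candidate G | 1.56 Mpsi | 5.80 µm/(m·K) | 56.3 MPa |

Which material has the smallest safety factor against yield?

candidate P

In consistent units (E in GPa, α in ×10⁻⁶/K, σ_y in MPa):
  candidate D: E = 70.36, α = 22.5, σ_y = 180.0 → σ = 260 MPa, n = 0.693
  candidate P: E = 99.15, α = 19.6, σ_y = 151.0 → σ = 319 MPa, n = 0.474
  candidate Y: E = 44.27, α = 25.2, σ_y = 252.0 → σ = 183 MPa, n = 1.38
  candidate G: E = 10.76, α = 5.80, σ_y = 56.30 → σ = 10.2 MPa, n = 5.50
Candidate P has the lowest safety factor, n = 0.474.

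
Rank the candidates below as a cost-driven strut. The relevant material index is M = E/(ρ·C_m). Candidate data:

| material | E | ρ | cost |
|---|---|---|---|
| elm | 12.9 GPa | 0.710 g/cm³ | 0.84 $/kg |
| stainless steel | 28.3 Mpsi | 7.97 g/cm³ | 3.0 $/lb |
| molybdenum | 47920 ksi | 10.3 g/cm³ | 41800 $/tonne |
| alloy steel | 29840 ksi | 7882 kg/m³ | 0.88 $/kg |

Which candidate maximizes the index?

alloy steel

Convert each candidate to consistent units, then evaluate M:
  elm: E = 12.90 GPa, ρ = 710.0 kg/m³, cost = 0.8400 $/kg
  stainless steel: E = 195.1 GPa, ρ = 7970 kg/m³, cost = 6.614 $/kg
  molybdenum: E = 330.4 GPa, ρ = 10300 kg/m³, cost = 41.80 $/kg
  alloy steel: E = 205.7 GPa, ρ = 7882 kg/m³, cost = 0.8800 $/kg
  alloy steel: M = 29.7 MN·m per $
  elm: M = 21.6 MN·m per $
  stainless steel: M = 3.70 MN·m per $
  molybdenum: M = 0.767 MN·m per $
The maximum is for alloy steel.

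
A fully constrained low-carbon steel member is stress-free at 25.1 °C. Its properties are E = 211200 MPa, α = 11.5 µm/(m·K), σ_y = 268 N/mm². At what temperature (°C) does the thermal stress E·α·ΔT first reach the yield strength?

E = 211200 MPa = 211.2 GPa.
σ_y = 268 N/mm² = 268.0 MPa.
E·α·ΔT = 268.0 MPa ⇒ ΔT = 268.0 / (211.2×10³ × 11.5×10⁻⁶) = 110.3 K.
T = 25.1 + 110.3 = 135.4 °C.

135 °C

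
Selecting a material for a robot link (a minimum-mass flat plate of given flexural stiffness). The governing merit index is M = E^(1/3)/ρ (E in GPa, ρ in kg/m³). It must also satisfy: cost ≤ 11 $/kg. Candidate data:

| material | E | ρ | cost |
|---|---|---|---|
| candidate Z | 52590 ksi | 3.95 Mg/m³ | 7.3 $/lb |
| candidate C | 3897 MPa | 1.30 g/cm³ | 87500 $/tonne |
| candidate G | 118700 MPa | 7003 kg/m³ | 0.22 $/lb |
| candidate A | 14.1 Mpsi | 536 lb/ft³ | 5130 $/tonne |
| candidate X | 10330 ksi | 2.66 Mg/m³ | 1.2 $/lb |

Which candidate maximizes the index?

candidate X

Screen on constraints: cost ≤ 11 $/kg. Survivors: candidate G, candidate A, candidate X.
In SI units:
  candidate G: E = 118.7 GPa, ρ = 7003 kg/m³
  candidate A: E = 97.22 GPa, ρ = 8586 kg/m³
  candidate X: E = 71.22 GPa, ρ = 2660 kg/m³
  candidate X: M = 1.56×10⁻³
  candidate G: M = 0.702×10⁻³
  candidate A: M = 0.536×10⁻³
Candidate X ranks first.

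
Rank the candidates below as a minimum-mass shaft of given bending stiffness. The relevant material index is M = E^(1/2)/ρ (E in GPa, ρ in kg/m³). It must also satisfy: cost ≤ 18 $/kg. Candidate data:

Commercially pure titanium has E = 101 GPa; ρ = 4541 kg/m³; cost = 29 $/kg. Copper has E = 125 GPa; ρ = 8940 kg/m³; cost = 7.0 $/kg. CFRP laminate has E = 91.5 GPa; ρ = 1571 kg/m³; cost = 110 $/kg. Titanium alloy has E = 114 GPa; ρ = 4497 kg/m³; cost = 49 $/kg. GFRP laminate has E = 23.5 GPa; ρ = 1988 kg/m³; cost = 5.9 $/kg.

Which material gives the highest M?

GFRP laminate

Screen on constraints: cost ≤ 18 $/kg. Survivors: copper, GFRP laminate.
Computing M directly (units already consistent):
  GFRP laminate: M = 2.44×10⁻³
  copper: M = 1.25×10⁻³
GFRP laminate has the largest M.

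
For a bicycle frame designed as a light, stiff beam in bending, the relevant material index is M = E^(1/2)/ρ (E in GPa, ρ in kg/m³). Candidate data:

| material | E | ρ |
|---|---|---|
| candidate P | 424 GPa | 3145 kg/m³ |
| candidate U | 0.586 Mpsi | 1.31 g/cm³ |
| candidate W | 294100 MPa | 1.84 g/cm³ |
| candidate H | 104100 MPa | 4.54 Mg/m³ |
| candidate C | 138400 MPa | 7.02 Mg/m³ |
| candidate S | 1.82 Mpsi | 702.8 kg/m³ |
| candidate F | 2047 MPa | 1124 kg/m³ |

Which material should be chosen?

In SI units:
  candidate P: E = 424.0 GPa, ρ = 3145 kg/m³
  candidate U: E = 4.040 GPa, ρ = 1310 kg/m³
  candidate W: E = 294.1 GPa, ρ = 1840 kg/m³
  candidate H: E = 104.1 GPa, ρ = 4540 kg/m³
  candidate C: E = 138.4 GPa, ρ = 7020 kg/m³
  candidate S: E = 12.55 GPa, ρ = 702.8 kg/m³
  candidate F: E = 2.047 GPa, ρ = 1124 kg/m³
  candidate W: M = 9.32×10⁻³
  candidate P: M = 6.55×10⁻³
  candidate S: M = 5.04×10⁻³
  candidate H: M = 2.25×10⁻³
  candidate C: M = 1.68×10⁻³
  candidate U: M = 1.53×10⁻³
  candidate F: M = 1.27×10⁻³
Candidate W ranks first.

candidate W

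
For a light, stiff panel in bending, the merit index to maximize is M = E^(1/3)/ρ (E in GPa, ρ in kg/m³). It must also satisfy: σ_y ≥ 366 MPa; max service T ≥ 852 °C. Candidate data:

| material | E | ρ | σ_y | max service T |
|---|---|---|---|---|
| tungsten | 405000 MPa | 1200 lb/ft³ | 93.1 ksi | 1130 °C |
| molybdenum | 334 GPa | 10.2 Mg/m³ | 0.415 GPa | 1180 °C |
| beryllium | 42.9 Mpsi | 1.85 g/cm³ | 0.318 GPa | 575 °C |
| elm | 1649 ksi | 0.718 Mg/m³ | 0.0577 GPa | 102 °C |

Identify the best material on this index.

molybdenum

Screen on constraints: σ_y ≥ 366 MPa; max service T ≥ 852 °C. Survivors: tungsten, molybdenum.
Normalizing units and computing the index:
  tungsten: E = 405.0 GPa, ρ = 19220 kg/m³
  molybdenum: E = 334.0 GPa, ρ = 10200 kg/m³
  molybdenum: M = 0.680×10⁻³
  tungsten: M = 0.385×10⁻³
Molybdenum ranks first.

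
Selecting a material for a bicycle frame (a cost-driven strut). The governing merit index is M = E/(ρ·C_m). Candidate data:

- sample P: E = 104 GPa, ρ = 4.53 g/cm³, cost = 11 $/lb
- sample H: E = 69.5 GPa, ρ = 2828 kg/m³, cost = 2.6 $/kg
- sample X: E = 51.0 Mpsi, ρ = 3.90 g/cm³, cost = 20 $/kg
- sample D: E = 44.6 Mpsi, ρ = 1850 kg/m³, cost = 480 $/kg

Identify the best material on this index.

After converting to SI:
  sample P: E = 104.0 GPa, ρ = 4530 kg/m³, cost = 24.25 $/kg
  sample H: E = 69.50 GPa, ρ = 2828 kg/m³, cost = 2.600 $/kg
  sample X: E = 351.6 GPa, ρ = 3900 kg/m³, cost = 20.00 $/kg
  sample D: E = 307.5 GPa, ρ = 1850 kg/m³, cost = 480.0 $/kg
  sample H: M = 9.45 MN·m per $
  sample X: M = 4.51 MN·m per $
  sample P: M = 0.947 MN·m per $
  sample D: M = 0.346 MN·m per $
Highest index: sample H.

sample H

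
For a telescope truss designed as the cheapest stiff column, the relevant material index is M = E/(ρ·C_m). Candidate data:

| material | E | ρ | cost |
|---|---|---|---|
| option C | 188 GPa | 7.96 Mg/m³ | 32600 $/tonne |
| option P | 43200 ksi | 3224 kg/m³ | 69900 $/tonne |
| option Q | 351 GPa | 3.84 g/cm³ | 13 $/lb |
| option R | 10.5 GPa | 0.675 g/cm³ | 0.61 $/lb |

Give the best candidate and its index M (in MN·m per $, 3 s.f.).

Normalizing units and computing the index:
  option C: E = 188.0 GPa, ρ = 7960 kg/m³, cost = 32.60 $/kg
  option P: E = 297.9 GPa, ρ = 3224 kg/m³, cost = 69.90 $/kg
  option Q: E = 351.0 GPa, ρ = 3840 kg/m³, cost = 28.66 $/kg
  option R: E = 10.50 GPa, ρ = 675.0 kg/m³, cost = 1.345 $/kg
  option R: M = 11.6 MN·m per $
  option Q: M = 3.19 MN·m per $
  option P: M = 1.32 MN·m per $
  option C: M = 0.724 MN·m per $
Option R ranks first.

option R, M = 11.6 MN·m per $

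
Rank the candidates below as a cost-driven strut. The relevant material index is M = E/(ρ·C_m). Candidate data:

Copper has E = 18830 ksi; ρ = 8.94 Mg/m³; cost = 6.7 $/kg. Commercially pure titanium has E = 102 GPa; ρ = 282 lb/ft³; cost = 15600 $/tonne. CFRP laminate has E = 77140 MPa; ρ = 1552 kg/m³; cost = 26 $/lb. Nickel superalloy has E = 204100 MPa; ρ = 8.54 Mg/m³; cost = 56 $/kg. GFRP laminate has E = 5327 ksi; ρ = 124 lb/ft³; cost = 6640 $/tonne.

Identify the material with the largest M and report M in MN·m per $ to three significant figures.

In SI units:
  copper: E = 129.8 GPa, ρ = 8940 kg/m³, cost = 6.700 $/kg
  commercially pure titanium: E = 102.0 GPa, ρ = 4517 kg/m³, cost = 15.60 $/kg
  CFRP laminate: E = 77.14 GPa, ρ = 1552 kg/m³, cost = 57.32 $/kg
  nickel superalloy: E = 204.1 GPa, ρ = 8540 kg/m³, cost = 56.00 $/kg
  GFRP laminate: E = 36.73 GPa, ρ = 1986 kg/m³, cost = 6.640 $/kg
  GFRP laminate: M = 2.78 MN·m per $
  copper: M = 2.17 MN·m per $
  commercially pure titanium: M = 1.45 MN·m per $
  CFRP laminate: M = 0.867 MN·m per $
  nickel superalloy: M = 0.427 MN·m per $
Highest index: GFRP laminate.

GFRP laminate, M = 2.78 MN·m per $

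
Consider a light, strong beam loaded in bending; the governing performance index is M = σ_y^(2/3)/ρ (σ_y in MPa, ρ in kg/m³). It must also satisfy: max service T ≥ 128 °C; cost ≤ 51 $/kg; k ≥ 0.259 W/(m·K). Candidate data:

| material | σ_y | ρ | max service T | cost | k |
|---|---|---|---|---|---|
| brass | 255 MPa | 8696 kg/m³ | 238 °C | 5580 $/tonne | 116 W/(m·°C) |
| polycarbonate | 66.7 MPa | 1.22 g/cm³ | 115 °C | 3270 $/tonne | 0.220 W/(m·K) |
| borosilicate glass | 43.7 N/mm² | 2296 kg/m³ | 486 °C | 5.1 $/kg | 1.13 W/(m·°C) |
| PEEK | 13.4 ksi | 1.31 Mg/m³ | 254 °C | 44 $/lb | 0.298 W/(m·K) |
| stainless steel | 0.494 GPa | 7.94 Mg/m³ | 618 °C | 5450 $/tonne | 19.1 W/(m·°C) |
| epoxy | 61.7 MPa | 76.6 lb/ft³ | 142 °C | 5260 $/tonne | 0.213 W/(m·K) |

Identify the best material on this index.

stainless steel

Screen on constraints: max service T ≥ 128 °C; cost ≤ 51 $/kg; k ≥ 0.259 W/(m·K). Survivors: brass, borosilicate glass, stainless steel.
In SI units:
  brass: σ_y = 255.0 MPa, ρ = 8696 kg/m³
  borosilicate glass: σ_y = 43.70 MPa, ρ = 2296 kg/m³
  stainless steel: σ_y = 494.0 MPa, ρ = 7940 kg/m³
  stainless steel: M = 7.87×10⁻³
  borosilicate glass: M = 5.40×10⁻³
  brass: M = 4.62×10⁻³
The maximum is for stainless steel.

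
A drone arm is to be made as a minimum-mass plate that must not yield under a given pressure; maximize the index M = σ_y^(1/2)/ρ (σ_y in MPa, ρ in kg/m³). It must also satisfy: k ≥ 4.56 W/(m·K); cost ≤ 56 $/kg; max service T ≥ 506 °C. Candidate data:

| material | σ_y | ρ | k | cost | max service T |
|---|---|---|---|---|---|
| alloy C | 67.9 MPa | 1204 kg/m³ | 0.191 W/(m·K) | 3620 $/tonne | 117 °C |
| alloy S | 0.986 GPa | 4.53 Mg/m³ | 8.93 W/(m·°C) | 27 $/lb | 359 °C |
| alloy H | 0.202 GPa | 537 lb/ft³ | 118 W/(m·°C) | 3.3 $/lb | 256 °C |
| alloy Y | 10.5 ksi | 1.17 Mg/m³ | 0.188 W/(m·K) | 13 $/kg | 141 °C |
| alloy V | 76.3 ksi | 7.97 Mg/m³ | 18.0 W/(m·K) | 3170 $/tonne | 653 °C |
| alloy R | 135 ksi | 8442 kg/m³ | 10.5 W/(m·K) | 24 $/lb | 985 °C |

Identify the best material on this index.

alloy R

Screen on constraints: k ≥ 4.56 W/(m·K); cost ≤ 56 $/kg; max service T ≥ 506 °C. Survivors: alloy V, alloy R.
In SI units:
  alloy V: σ_y = 526.1 MPa, ρ = 7970 kg/m³
  alloy R: σ_y = 930.8 MPa, ρ = 8442 kg/m³
  alloy R: M = 3.61×10⁻³
  alloy V: M = 2.88×10⁻³
Alloy R has the largest M.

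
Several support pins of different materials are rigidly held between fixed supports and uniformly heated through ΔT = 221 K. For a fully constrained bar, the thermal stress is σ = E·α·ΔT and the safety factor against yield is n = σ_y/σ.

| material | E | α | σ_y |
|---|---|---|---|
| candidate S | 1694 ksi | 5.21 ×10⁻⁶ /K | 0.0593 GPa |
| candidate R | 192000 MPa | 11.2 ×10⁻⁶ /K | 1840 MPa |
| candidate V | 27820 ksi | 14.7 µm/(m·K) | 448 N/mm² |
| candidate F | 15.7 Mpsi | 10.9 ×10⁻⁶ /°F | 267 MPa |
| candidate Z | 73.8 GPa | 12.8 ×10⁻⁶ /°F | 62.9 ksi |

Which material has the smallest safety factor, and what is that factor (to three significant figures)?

With everything in SI (GPa, ×10⁻⁶/K, MPa):
  candidate S: E = 11.68, α = 5.21, σ_y = 59.30 → σ = 13.4 MPa, n = 4.41
  candidate R: E = 192.0, α = 11.2, σ_y = 1840 → σ = 475 MPa, n = 3.87
  candidate V: E = 191.8, α = 14.7, σ_y = 448.0 → σ = 623 MPa, n = 0.719
  candidate F: E = 108.2, α = 19.6, σ_y = 267.0 → σ = 469 MPa, n = 0.569
  candidate Z: E = 73.80, α = 23.0, σ_y = 433.7 → σ = 376 MPa, n = 1.15
Candidate F has the lowest safety factor, n = 0.569.

candidate F, n = 0.569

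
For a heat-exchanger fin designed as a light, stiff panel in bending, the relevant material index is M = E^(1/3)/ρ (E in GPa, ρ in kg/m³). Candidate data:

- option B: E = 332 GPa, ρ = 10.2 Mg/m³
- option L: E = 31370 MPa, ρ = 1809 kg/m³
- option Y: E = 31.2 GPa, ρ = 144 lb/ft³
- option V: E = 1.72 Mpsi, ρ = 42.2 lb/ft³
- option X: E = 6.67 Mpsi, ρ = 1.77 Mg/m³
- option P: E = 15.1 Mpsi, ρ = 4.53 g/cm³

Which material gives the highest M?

option V

After converting to SI:
  option B: E = 332.0 GPa, ρ = 10200 kg/m³
  option L: E = 31.37 GPa, ρ = 1809 kg/m³
  option Y: E = 31.20 GPa, ρ = 2307 kg/m³
  option V: E = 11.86 GPa, ρ = 676.0 kg/m³
  option X: E = 45.99 GPa, ρ = 1770 kg/m³
  option P: E = 104.1 GPa, ρ = 4530 kg/m³
  option V: M = 3.37×10⁻³
  option X: M = 2.02×10⁻³
  option L: M = 1.74×10⁻³
  option Y: M = 1.36×10⁻³
  option P: M = 1.04×10⁻³
  option B: M = 0.679×10⁻³
The maximum is for option V.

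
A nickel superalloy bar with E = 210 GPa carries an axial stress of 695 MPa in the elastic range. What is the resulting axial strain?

3.31×10⁻³

ε = σ/E = 695 / 210000 = 3.31×10⁻³.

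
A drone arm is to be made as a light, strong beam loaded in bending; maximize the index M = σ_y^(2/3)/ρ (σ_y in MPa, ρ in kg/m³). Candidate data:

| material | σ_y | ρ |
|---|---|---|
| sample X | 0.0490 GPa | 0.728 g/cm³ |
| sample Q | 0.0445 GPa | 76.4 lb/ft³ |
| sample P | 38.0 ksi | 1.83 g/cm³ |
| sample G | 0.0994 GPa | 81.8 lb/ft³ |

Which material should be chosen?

sample P

Putting every candidate on a common basis:
  sample X: σ_y = 49.00 MPa, ρ = 728.0 kg/m³
  sample Q: σ_y = 44.50 MPa, ρ = 1224 kg/m³
  sample P: σ_y = 262.0 MPa, ρ = 1830 kg/m³
  sample G: σ_y = 99.40 MPa, ρ = 1310 kg/m³
  sample P: M = 22.4×10⁻³
  sample X: M = 18.4×10⁻³
  sample G: M = 16.4×10⁻³
  sample Q: M = 10.3×10⁻³
The maximum is for sample P.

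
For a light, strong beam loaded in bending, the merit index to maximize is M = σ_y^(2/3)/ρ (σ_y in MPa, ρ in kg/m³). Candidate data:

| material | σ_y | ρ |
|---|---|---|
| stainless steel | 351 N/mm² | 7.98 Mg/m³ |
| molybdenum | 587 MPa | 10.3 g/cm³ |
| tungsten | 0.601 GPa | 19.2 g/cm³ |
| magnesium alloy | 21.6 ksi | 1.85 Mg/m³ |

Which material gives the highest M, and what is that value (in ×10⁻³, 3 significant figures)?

magnesium alloy, M = 15.2×10⁻³

Putting every candidate on a common basis:
  stainless steel: σ_y = 351.0 MPa, ρ = 7980 kg/m³
  molybdenum: σ_y = 587.0 MPa, ρ = 10300 kg/m³
  tungsten: σ_y = 601.0 MPa, ρ = 19200 kg/m³
  magnesium alloy: σ_y = 148.9 MPa, ρ = 1850 kg/m³
  magnesium alloy: M = 15.2×10⁻³
  molybdenum: M = 6.81×10⁻³
  stainless steel: M = 6.24×10⁻³
  tungsten: M = 3.71×10⁻³
Magnesium alloy has the largest M.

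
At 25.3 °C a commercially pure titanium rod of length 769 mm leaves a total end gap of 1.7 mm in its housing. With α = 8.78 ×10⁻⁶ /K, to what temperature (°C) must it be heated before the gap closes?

α·L₀·ΔT = 1.7 mm ⇒ ΔT = 1.7 / (8.78×10⁻⁶ × 769.0) = 251.8 K.
T = 25.3 + 251.8 = 277.1 °C.

277 °C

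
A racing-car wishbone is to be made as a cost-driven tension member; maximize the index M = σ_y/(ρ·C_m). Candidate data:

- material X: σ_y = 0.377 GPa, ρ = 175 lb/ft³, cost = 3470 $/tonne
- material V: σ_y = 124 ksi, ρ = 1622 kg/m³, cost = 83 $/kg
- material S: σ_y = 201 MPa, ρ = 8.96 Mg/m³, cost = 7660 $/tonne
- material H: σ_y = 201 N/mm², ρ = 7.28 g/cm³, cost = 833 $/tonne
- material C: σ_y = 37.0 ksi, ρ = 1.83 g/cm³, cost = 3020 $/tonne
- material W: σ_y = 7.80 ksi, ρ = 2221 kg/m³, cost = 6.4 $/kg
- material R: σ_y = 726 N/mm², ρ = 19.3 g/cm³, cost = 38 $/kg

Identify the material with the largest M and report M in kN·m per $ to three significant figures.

material C, M = 46.2 kN·m per $

Normalizing units and computing the index:
  material X: σ_y = 377.0 MPa, ρ = 2803 kg/m³, cost = 3.470 $/kg
  material V: σ_y = 855.0 MPa, ρ = 1622 kg/m³, cost = 83.00 $/kg
  material S: σ_y = 201.0 MPa, ρ = 8960 kg/m³, cost = 7.660 $/kg
  material H: σ_y = 201.0 MPa, ρ = 7280 kg/m³, cost = 0.8330 $/kg
  material C: σ_y = 255.1 MPa, ρ = 1830 kg/m³, cost = 3.020 $/kg
  material W: σ_y = 53.78 MPa, ρ = 2221 kg/m³, cost = 6.400 $/kg
  material R: σ_y = 726.0 MPa, ρ = 19300 kg/m³, cost = 38.00 $/kg
  material C: M = 46.2 kN·m per $
  material X: M = 38.8 kN·m per $
  material H: M = 33.1 kN·m per $
  material V: M = 6.35 kN·m per $
  material W: M = 3.78 kN·m per $
  material S: M = 2.93 kN·m per $
  material R: M = 0.990 kN·m per $
Material C ranks first.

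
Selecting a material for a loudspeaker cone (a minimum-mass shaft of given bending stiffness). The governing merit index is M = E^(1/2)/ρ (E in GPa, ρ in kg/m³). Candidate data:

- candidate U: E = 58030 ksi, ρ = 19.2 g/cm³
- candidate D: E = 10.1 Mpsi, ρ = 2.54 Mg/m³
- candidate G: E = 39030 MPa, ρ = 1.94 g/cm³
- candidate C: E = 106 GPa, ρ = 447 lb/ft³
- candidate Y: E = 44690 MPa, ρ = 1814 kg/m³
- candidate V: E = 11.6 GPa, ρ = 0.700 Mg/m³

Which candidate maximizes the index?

Normalizing units and computing the index:
  candidate U: E = 400.1 GPa, ρ = 19200 kg/m³
  candidate D: E = 69.64 GPa, ρ = 2540 kg/m³
  candidate G: E = 39.03 GPa, ρ = 1940 kg/m³
  candidate C: E = 106.0 GPa, ρ = 7160 kg/m³
  candidate Y: E = 44.69 GPa, ρ = 1814 kg/m³
  candidate V: E = 11.60 GPa, ρ = 700.0 kg/m³
  candidate V: M = 4.87×10⁻³
  candidate Y: M = 3.69×10⁻³
  candidate D: M = 3.29×10⁻³
  candidate G: M = 3.22×10⁻³
  candidate C: M = 1.44×10⁻³
  candidate U: M = 1.04×10⁻³
The maximum is for candidate V.

candidate V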